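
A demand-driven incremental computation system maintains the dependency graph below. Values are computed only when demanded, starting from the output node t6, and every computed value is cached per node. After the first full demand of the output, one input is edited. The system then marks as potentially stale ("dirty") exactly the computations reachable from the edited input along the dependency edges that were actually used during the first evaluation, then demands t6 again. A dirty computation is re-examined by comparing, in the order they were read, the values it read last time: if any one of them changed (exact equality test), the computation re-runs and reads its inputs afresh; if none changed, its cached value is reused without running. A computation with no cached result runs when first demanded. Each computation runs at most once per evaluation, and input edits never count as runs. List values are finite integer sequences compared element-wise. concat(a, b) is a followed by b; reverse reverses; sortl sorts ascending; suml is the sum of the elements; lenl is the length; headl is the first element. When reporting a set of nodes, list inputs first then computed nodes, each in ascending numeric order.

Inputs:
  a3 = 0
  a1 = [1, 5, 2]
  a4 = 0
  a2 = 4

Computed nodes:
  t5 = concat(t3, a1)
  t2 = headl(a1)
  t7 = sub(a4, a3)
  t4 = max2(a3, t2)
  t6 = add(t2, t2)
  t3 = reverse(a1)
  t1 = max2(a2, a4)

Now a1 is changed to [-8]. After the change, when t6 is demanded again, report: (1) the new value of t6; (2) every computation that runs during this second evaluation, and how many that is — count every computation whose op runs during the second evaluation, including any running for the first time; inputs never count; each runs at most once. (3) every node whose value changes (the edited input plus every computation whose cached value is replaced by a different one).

First evaluation (everything demanded from the output):
  t2 = headl([1, 5, 2]) = 1
  t6 = add(1, 1) = 2

Propagation after the edit:
  t2: runs — a1 [1, 5, 2]->[-8]; result -8.
  t6: runs — t2 1->-8; t2 1->-8; result -16.

New value of t6: -16.
Computations that run: t2, t6 — 2 in total.
Values that change: a1, t2, t6.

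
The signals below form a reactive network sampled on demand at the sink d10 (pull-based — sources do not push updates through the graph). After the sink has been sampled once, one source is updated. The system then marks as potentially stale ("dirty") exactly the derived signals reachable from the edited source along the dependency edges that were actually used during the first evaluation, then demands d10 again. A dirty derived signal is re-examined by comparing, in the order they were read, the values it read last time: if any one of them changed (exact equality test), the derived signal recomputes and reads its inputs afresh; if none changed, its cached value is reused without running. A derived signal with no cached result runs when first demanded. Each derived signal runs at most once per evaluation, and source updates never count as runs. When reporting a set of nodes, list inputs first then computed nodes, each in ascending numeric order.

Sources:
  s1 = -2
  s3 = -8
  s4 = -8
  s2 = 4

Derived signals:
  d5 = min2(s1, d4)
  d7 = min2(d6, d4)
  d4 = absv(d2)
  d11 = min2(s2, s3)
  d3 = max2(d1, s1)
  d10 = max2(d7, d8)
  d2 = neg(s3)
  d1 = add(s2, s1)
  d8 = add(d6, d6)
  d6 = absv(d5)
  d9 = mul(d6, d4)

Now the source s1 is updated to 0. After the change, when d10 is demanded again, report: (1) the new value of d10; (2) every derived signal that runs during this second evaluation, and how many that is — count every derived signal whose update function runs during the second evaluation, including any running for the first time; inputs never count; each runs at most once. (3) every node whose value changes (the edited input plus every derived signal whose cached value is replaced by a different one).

d10 now evaluates to 0.
Run set: d5, d6, d7, d8, d10 (5 run).
Changed values: s1, d5, d6, d7, d8, d10.

Initial pass — values computed on the first demand:
  d2 = neg(-8) = 8
  d4 = absv(8) = 8
  d5 = min2(-2, 8) = -2
  d6 = absv(-2) = 2
  d7 = min2(2, 8) = 2
  d8 = add(2, 2) = 4
  d10 = max2(2, 4) = 4

Second demand — change propagation:
  d5: re-runs because s1 -2->0; new result 0.
  d6: re-runs because d5 -2->0; new result 0.
  d7: re-runs because d6 2->0; new result 0.
  d8: re-runs because d6 2->0; d6 2->0; new result 0.
  d10: re-runs because d7 2->0; d8 4->0; new result 0.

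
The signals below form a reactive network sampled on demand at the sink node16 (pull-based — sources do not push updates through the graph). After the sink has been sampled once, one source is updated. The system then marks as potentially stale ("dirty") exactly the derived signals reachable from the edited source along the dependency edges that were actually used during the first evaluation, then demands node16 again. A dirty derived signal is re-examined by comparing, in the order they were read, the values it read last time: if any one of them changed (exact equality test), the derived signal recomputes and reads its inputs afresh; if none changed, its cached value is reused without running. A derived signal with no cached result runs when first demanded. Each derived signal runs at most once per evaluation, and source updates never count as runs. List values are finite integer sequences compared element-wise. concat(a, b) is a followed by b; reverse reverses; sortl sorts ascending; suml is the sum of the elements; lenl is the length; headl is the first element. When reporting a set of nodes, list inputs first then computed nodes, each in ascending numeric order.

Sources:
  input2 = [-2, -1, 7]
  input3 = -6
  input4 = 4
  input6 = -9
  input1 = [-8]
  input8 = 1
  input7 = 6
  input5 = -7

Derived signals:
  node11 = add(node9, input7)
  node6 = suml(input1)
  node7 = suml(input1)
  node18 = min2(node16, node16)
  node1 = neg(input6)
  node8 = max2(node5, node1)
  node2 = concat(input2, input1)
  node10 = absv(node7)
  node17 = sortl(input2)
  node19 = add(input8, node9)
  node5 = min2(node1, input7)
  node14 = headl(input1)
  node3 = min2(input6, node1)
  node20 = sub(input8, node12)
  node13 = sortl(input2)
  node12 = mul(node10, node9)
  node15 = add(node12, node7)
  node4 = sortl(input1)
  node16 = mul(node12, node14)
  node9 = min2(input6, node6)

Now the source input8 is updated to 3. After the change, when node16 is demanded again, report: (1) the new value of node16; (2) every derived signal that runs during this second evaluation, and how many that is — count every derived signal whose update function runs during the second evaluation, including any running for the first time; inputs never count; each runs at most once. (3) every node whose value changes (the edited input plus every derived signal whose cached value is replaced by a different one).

Initial pass — values computed on the first demand:
  node6 = suml([-8]) = -8
  node7 = suml([-8]) = -8
  node9 = min2(-9, -8) = -9
  node10 = absv(-8) = 8
  node12 = mul(8, -9) = -72
  node14 = headl([-8]) = -8
  node16 = mul(-72, -8) = 576

Second demand — change propagation:
  no demanded computation ever read input8, so the edit dirties nothing and nothing runs.

The important point: nothing the output needs ever reads input8, so the edit is invisible to it.

node16 now evaluates to 576.
Run set: none (0 run).
Changed values: input8.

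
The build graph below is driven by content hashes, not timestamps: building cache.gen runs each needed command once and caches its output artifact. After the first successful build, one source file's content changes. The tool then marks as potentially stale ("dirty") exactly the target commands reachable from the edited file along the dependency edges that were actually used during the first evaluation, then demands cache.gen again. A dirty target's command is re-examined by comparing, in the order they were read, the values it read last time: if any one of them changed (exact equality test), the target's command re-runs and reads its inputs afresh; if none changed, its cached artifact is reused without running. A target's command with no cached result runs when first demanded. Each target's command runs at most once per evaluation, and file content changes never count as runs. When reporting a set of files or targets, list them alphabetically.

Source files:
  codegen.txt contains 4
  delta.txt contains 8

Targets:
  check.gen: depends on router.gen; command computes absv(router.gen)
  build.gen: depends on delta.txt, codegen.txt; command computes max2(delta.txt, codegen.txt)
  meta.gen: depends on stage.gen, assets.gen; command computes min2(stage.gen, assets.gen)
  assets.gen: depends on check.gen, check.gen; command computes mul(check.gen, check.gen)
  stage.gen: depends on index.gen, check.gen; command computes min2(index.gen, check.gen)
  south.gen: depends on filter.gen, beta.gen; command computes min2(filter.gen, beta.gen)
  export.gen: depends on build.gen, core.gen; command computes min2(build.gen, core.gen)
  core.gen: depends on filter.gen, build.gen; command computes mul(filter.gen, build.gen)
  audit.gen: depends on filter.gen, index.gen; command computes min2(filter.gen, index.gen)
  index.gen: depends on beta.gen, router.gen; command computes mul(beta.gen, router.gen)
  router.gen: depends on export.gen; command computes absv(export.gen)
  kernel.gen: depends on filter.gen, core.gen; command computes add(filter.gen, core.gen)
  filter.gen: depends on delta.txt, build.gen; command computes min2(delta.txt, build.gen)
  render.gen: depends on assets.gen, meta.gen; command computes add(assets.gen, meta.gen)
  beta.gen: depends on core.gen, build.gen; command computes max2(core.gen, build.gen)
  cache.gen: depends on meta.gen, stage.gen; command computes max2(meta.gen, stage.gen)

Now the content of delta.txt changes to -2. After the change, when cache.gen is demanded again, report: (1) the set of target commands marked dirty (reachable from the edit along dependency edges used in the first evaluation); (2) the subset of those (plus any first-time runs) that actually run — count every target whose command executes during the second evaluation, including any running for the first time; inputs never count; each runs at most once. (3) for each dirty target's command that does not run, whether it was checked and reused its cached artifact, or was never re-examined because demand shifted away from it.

Dirty set: assets.gen, beta.gen, build.gen, cache.gen, check.gen, core.gen, export.gen, filter.gen, index.gen, meta.gen, router.gen, stage.gen.
Run set: beta.gen, build.gen, core.gen, export.gen, filter.gen, index.gen, router.gen, stage.gen (8 run).
Re-examined without running (cache reused): assets.gen, cache.gen, check.gen, meta.gen.
The important point: at check.gen every value read last time is unchanged, so the dirty flag clears without a run.

Initial pass — values computed on the first demand:
  build.gen = max2(8, 4) = 8
  filter.gen = min2(8, 8) = 8
  core.gen = mul(8, 8) = 64
  beta.gen = max2(64, 8) = 64
  export.gen = min2(8, 64) = 8
  router.gen = absv(8) = 8
  check.gen = absv(8) = 8
  assets.gen = mul(8, 8) = 64
  index.gen = mul(64, 8) = 512
  stage.gen = min2(512, 8) = 8
  meta.gen = min2(8, 64) = 8
  cache.gen = max2(8, 8) = 8

Second demand — change propagation:
  build.gen: re-runs because delta.txt 8->-2; new result 4.
  filter.gen: re-runs because delta.txt 8->-2; build.gen 8->4; new result -2.
  core.gen: re-runs because filter.gen 8->-2; build.gen 8->4; new result -8.
  beta.gen: re-runs because core.gen 64->-8; build.gen 8->4; new result 4.
  export.gen: re-runs because build.gen 8->4; core.gen 64->-8; new result -8.
  router.gen: re-runs because export.gen 8->-8; new result 8 (unchanged).
  check.gen: re-examined; everything it read last time is the same (router.gen unchanged) — cache 8 kept, no run.
  assets.gen: re-examined; everything it read last time is the same (check.gen unchanged, check.gen unchanged) — cache 64 kept, no run.
  index.gen: re-runs because beta.gen 64->4; new result 32.
  stage.gen: re-runs because index.gen 512->32; new result 8 (unchanged).
  meta.gen: re-examined; everything it read last time is the same (stage.gen unchanged, assets.gen unchanged) — cache 8 kept, no run.
  cache.gen: re-examined; everything it read last time is the same (meta.gen unchanged, stage.gen unchanged) — cache 8 kept, no run.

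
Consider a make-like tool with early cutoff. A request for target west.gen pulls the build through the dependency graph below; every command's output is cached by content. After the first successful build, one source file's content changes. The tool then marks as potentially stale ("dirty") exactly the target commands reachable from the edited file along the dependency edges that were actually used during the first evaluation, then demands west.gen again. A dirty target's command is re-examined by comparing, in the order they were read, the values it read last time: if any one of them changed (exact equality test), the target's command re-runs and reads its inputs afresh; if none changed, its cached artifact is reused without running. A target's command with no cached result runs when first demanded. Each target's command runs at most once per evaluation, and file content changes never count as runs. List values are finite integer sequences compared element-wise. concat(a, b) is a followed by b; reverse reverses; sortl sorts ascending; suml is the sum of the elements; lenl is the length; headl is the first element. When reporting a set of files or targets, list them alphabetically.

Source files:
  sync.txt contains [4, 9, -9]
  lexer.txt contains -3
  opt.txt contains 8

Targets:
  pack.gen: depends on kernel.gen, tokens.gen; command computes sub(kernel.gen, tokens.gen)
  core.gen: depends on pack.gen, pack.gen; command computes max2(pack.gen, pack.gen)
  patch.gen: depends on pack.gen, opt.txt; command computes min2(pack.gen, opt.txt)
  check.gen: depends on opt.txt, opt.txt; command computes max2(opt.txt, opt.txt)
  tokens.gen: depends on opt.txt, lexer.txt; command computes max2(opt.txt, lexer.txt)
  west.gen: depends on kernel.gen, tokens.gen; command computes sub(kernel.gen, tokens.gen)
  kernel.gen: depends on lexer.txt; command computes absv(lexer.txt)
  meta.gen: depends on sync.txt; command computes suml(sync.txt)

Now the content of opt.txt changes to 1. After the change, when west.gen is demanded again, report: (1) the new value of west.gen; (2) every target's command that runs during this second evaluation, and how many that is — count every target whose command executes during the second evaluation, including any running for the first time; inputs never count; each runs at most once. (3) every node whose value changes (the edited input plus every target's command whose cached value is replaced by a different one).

First demand of the output computes:
  kernel.gen = absv(-3) = 3
  tokens.gen = max2(8, -3) = 8
  west.gen = sub(3, 8) = -5

After the edit, cleaning proceeds:
  tokens.gen: a read changed (opt.txt 8->1) — executes, giving 1.
  west.gen: a read changed (tokens.gen 8->1) — executes, giving 2.

Demanding west.gen again yields 2.
2 target commands run: tokens.gen, west.gen.
The nodes whose values change: opt.txt, tokens.gen, west.gen.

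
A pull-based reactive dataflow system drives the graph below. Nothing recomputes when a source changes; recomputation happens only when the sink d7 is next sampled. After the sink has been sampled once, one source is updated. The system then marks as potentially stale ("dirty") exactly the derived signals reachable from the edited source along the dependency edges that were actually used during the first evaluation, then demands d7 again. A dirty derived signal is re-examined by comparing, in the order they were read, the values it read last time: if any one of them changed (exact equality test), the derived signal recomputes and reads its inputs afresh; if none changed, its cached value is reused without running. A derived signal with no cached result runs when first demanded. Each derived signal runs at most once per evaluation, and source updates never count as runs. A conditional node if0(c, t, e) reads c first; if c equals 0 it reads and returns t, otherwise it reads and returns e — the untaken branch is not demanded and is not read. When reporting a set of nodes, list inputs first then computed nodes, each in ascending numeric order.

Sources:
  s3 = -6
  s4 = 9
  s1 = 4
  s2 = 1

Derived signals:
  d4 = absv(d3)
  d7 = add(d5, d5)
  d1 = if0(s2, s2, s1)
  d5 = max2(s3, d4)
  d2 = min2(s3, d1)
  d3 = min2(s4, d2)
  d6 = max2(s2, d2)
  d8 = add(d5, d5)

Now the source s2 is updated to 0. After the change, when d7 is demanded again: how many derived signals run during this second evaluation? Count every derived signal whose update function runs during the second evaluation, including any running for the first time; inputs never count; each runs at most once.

First evaluation (everything demanded from the output):
  d1 = if0(s2=1 -> else branch s1) = 4
  d2 = min2(-6, 4) = -6
  d3 = min2(9, -6) = -6
  d4 = absv(-6) = 6
  d5 = max2(-6, 6) = 6
  d7 = add(6, 6) = 12

Propagation after the edit:
  d1: runs — s2 1->0; result 0.
  d2: runs — d1 4->0; result -6 (same value as before).
  d3: checked — values it read are unchanged (s4 unchanged, d2 unchanged); reused cached -6 without running.
  d4: checked — values it read are unchanged (d3 unchanged); reused cached 6 without running.
  d5: checked — values it read are unchanged (s3 unchanged, d4 unchanged); reused cached 6 without running.
  d7: checked — values it read are unchanged (d5 unchanged, d5 unchanged); reused cached 12 without running.

Key observation: the change is absorbed at d2 — it re-runs but produces the same value, and the output's value is unchanged.

Derived signals that run: d1, d2 — 2 in total.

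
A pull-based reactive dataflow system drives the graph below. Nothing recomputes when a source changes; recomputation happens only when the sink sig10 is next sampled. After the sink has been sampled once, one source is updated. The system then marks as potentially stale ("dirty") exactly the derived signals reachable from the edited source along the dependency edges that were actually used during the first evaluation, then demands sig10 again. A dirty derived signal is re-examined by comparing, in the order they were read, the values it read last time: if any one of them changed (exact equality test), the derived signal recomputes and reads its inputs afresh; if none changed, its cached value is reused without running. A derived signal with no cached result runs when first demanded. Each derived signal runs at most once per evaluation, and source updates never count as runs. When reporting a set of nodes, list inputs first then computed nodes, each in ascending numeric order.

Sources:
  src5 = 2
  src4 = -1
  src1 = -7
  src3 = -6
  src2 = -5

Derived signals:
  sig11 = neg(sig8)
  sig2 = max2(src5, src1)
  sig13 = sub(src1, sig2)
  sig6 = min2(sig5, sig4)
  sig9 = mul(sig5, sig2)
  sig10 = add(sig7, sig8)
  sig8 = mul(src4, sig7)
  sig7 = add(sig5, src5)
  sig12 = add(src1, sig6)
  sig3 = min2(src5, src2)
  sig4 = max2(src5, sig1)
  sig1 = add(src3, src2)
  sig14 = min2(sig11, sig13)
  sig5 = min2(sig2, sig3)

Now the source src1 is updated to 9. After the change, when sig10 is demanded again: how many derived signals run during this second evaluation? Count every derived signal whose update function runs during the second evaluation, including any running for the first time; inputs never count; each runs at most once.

Derived signals that run: sig2, sig5 — 2 in total.
Key observation: the change is absorbed at sig5 — it re-runs but produces the same value, and the output's value is unchanged.

First evaluation (everything demanded from the output):
  sig2 = max2(2, -7) = 2
  sig3 = min2(2, -5) = -5
  sig5 = min2(2, -5) = -5
  sig7 = add(-5, 2) = -3
  sig8 = mul(-1, -3) = 3
  sig10 = add(-3, 3) = 0

Propagation after the edit:
  sig2: runs — src1 -7->9; result 9.
  sig5: runs — sig2 2->9; result -5 (same value as before).
  sig7: checked — values it read are unchanged (sig5 unchanged, src5 unchanged); reused cached -3 without running.
  sig8: checked — values it read are unchanged (src4 unchanged, sig7 unchanged); reused cached 3 without running.
  sig10: checked — values it read are unchanged (sig7 unchanged, sig8 unchanged); reused cached 0 without running.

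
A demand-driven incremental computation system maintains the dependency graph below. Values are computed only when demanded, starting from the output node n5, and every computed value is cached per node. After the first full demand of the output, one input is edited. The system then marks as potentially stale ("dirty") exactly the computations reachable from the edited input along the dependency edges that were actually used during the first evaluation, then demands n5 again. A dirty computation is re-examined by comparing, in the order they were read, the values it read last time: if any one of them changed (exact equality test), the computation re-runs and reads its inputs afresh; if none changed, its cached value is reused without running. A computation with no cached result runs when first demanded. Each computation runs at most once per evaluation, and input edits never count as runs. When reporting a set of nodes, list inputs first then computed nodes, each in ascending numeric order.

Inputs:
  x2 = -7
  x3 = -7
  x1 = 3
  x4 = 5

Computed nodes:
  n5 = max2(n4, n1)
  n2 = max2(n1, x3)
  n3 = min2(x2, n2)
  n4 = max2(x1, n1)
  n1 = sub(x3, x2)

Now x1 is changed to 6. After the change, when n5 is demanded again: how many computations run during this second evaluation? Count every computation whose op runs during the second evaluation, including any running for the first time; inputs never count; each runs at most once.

First evaluation (everything demanded from the output):
  n1 = sub(-7, -7) = 0
  n4 = max2(3, 0) = 3
  n5 = max2(3, 0) = 3

Propagation after the edit:
  n4: runs — x1 3->6; result 6.
  n5: runs — n4 3->6; result 6.

Computations that run: n4, n5 — 2 in total.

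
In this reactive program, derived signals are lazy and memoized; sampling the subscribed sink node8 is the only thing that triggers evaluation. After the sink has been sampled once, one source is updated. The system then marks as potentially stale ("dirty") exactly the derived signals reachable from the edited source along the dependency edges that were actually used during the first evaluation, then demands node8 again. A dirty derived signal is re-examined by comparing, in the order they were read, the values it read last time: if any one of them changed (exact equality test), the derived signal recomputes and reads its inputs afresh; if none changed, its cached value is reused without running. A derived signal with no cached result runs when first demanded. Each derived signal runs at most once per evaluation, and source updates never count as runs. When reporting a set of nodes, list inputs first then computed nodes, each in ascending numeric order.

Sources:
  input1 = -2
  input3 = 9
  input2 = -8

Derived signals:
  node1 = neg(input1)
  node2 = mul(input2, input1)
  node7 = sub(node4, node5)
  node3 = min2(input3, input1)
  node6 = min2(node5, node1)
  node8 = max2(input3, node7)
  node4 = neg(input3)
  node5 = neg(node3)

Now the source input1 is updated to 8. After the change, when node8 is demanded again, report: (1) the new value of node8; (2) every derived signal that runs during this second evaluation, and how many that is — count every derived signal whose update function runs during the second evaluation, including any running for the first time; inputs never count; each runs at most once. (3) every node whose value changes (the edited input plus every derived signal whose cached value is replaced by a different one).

First demand of the output computes:
  node3 = min2(9, -2) = -2
  node4 = neg(9) = -9
  node5 = neg(-2) = 2
  node7 = sub(-9, 2) = -11
  node8 = max2(9, -11) = 9

After the edit, cleaning proceeds:
  node3: a read changed (input1 -2->8) — executes, giving 8.
  node5: a read changed (node3 -2->8) — executes, giving -8.
  node7: a read changed (node5 2->-8) — executes, giving -1.
  node8: a read changed (node7 -11->-1) — executes, giving 9 — identical to its old value.

Demanding node8 again yields 9.
4 derived signals run: node3, node5, node7, node8.
The nodes whose values change: input1, node3, node5, node7.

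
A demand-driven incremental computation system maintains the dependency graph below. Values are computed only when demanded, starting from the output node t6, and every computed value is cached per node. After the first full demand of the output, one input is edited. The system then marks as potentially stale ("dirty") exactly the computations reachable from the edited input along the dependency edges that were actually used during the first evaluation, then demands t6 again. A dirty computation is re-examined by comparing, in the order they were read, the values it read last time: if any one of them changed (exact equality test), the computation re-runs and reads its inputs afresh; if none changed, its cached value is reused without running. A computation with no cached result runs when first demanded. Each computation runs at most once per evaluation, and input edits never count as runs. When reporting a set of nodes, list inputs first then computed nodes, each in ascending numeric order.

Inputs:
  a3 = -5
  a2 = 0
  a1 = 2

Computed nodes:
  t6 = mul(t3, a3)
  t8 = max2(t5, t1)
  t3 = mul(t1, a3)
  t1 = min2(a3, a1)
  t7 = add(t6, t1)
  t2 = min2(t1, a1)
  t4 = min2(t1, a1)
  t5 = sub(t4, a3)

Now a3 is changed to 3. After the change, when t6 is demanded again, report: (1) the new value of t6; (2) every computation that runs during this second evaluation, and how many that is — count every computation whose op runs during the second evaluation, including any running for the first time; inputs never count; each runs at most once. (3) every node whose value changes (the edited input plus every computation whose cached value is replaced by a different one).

New value of t6: 18.
Computations that run: t1, t3, t6 — 3 in total.
Values that change: a3, t1, t3, t6.

First evaluation (everything demanded from the output):
  t1 = min2(-5, 2) = -5
  t3 = mul(-5, -5) = 25
  t6 = mul(25, -5) = -125

Propagation after the edit:
  t1: runs — a3 -5->3; result 2.
  t3: runs — t1 -5->2; a3 -5->3; result 6.
  t6: runs — t3 25->6; a3 -5->3; result 18.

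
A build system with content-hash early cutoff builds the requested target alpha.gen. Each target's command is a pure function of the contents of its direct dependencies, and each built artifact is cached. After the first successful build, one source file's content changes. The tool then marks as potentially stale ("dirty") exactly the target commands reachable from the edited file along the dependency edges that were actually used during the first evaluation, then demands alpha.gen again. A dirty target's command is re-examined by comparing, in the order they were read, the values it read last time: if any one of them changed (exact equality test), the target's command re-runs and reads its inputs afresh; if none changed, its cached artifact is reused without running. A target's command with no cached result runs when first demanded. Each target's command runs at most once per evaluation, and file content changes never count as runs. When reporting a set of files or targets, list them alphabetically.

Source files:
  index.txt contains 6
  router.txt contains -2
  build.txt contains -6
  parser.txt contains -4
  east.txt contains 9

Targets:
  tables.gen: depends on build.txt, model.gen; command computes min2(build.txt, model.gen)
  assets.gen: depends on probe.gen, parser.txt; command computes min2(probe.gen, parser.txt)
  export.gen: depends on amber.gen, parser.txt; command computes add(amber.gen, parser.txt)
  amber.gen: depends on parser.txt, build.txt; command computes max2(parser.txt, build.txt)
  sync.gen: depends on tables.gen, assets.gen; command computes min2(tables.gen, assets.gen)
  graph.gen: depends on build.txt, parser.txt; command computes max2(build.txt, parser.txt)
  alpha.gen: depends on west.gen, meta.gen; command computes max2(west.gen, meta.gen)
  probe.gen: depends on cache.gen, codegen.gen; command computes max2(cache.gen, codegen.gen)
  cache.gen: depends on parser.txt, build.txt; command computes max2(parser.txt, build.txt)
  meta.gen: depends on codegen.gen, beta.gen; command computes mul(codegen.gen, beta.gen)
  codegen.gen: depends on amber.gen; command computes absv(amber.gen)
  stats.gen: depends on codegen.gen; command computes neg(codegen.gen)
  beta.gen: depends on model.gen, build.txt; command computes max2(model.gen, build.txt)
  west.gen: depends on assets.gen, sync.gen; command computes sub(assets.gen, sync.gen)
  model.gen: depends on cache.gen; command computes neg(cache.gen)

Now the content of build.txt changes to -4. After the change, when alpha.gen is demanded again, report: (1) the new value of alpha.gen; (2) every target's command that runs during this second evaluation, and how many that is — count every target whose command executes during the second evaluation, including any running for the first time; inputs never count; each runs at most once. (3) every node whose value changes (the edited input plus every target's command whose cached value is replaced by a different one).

New value of alpha.gen: 16.
Target commands that run: alpha.gen, amber.gen, beta.gen, cache.gen, sync.gen, tables.gen, west.gen — 7 in total.
Values that change: build.txt, sync.gen, tables.gen, west.gen.
Key observation: the cutoff stops propagation at model.gen — its inputs' values are unchanged, so it reuses its cache.

First evaluation (everything demanded from the output):
  amber.gen = max2(-4, -6) = -4
  cache.gen = max2(-4, -6) = -4
  codegen.gen = absv(-4) = 4
  model.gen = neg(-4) = 4
  beta.gen = max2(4, -6) = 4
  meta.gen = mul(4, 4) = 16
  probe.gen = max2(-4, 4) = 4
  assets.gen = min2(4, -4) = -4
  tables.gen = min2(-6, 4) = -6
  sync.gen = min2(-6, -4) = -6
  west.gen = sub(-4, -6) = 2
  alpha.gen = max2(2, 16) = 16

Propagation after the edit:
  amber.gen: runs — build.txt -6->-4; result -4 (same value as before).
  cache.gen: runs — build.txt -6->-4; result -4 (same value as before).
  codegen.gen: checked — values it read are unchanged (amber.gen unchanged); reused cached 4 without running.
  model.gen: checked — values it read are unchanged (cache.gen unchanged); reused cached 4 without running.
  beta.gen: runs — build.txt -6->-4; result 4 (same value as before).
  meta.gen: checked — values it read are unchanged (codegen.gen unchanged, beta.gen unchanged); reused cached 16 without running.
  probe.gen: checked — values it read are unchanged (cache.gen unchanged, codegen.gen unchanged); reused cached 4 without running.
  assets.gen: checked — values it read are unchanged (probe.gen unchanged, parser.txt unchanged); reused cached -4 without running.
  tables.gen: runs — build.txt -6->-4; result -4.
  sync.gen: runs — tables.gen -6->-4; result -4.
  west.gen: runs — sync.gen -6->-4; result 0.
  alpha.gen: runs — west.gen 2->0; result 16 (same value as before).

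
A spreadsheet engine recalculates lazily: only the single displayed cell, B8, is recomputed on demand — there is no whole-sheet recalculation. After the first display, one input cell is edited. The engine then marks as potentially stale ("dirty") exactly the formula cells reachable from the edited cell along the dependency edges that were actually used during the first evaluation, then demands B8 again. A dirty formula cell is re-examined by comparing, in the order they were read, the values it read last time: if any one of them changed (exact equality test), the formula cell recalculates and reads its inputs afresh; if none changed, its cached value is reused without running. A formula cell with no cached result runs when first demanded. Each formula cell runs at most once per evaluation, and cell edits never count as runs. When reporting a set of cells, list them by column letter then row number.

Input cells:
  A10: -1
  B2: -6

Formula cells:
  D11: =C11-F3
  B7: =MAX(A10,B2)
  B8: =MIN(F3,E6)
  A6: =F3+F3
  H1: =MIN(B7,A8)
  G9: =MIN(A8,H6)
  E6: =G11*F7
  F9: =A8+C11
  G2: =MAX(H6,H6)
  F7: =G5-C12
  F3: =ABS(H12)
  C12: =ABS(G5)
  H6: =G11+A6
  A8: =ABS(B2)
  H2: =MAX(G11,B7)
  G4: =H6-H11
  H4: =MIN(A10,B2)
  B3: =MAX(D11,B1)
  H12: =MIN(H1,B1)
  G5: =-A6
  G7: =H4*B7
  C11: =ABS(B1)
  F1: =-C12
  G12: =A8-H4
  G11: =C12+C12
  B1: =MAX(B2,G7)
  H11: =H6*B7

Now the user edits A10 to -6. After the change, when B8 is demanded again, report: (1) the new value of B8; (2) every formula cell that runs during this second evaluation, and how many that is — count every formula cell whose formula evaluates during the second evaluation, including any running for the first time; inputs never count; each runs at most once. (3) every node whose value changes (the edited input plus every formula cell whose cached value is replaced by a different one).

First evaluation (everything demanded from the output):
  A8 = ABS(-6) = 6
  B7 = MAX(-1, -6) = -1
  H1 = MIN(-1, 6) = -1
  H4 = MIN(-1, -6) = -6
  G7 = -6 * -1 = 6
  B1 = MAX(-6, 6) = 6
  H12 = MIN(-1, 6) = -1
  F3 = ABS(-1) = 1
  A6 = 1 + 1 = 2
  G5 = -(2) = -2
  C12 = ABS(-2) = 2
  F7 = -2 - 2 = -4
  G11 = 2 + 2 = 4
  E6 = 4 * -4 = -16
  B8 = MIN(1, -16) = -16

Propagation after the edit:
  B7: runs — A10 -1->-6; result -6.
  H1: runs — B7 -1->-6; result -6.
  H4: runs — A10 -1->-6; result -6 (same value as before).
  G7: runs — B7 -1->-6; result 36.
  B1: runs — G7 6->36; result 36.
  H12: runs — H1 -1->-6; B1 6->36; result -6.
  F3: runs — H12 -1->-6; result 6.
  A6: runs — F3 1->6; F3 1->6; result 12.
  G5: runs — A6 2->12; result -12.
  C12: runs — G5 -2->-12; result 12.
  F7: runs — G5 -2->-12; C12 2->12; result -24.
  G11: runs — C12 2->12; C12 2->12; result 24.
  E6: runs — G11 4->24; F7 -4->-24; result -576.
  B8: runs — F3 1->6; E6 -16->-576; result -576.

New value of B8: -576.
Formula cells that run: A6, B1, B7, B8, C12, E6, F3, F7, G5, G7, G11, H1, H4, H12 — 14 in total.
Values that change: A6, A10, B1, B7, B8, C12, E6, F3, F7, G5, G7, G11, H1, H12.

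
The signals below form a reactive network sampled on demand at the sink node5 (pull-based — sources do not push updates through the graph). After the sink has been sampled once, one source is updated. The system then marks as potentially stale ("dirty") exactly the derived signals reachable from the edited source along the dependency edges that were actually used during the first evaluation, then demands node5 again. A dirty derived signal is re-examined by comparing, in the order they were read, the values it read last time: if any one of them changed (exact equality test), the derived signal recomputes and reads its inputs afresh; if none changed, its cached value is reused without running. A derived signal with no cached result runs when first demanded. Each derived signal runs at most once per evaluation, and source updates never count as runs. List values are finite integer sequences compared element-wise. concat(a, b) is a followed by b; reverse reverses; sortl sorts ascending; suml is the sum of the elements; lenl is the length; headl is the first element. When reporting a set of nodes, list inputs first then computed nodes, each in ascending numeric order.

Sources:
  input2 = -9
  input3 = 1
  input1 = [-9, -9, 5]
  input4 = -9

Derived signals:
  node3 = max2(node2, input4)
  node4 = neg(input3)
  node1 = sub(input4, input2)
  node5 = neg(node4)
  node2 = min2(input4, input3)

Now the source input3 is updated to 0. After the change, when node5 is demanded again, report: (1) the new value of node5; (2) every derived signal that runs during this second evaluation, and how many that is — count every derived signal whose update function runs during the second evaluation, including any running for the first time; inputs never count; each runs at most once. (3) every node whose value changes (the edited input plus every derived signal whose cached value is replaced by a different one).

node5 now evaluates to 0.
Run set: node4, node5 (2 run).
Changed values: input3, node4, node5.

Initial pass — values computed on the first demand:
  node4 = neg(1) = -1
  node5 = neg(-1) = 1

Second demand — change propagation:
  node4: re-runs because input3 1->0; new result 0.
  node5: re-runs because node4 -1->0; new result 0.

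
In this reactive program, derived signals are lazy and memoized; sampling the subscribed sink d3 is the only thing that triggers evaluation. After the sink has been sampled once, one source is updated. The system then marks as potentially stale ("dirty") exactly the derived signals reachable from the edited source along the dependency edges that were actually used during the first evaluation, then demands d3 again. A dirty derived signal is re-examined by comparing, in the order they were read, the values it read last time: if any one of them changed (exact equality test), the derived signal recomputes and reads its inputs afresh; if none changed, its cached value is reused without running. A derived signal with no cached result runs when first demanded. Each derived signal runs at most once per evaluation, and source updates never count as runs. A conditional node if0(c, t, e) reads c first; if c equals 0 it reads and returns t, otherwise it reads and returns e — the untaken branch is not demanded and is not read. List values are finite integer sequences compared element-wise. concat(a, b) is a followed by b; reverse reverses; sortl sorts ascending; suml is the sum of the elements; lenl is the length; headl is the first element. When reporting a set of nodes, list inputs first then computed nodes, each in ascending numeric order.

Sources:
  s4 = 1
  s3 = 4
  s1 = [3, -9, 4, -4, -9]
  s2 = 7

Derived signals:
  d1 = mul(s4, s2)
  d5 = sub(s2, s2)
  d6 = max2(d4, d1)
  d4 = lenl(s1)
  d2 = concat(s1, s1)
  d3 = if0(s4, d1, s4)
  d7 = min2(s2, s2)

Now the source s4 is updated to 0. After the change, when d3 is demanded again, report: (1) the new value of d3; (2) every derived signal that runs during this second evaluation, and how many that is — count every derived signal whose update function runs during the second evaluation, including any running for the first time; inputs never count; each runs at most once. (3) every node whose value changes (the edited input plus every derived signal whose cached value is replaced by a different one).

First demand of the output computes:
  d3 = if0(s4=1 -> else branch s4) = 1

After the edit, cleaning proceeds:
  d1: had never run; runs now, result 0.
  d3: a read changed (s4 1->0; s4 1->0) — executes, giving 0.

Note the branch switch — d1 had no cache and runs now for the first time.

Demanding d3 again yields 0.
2 derived signals run: d1, d3.
The nodes whose values change: s4, d3.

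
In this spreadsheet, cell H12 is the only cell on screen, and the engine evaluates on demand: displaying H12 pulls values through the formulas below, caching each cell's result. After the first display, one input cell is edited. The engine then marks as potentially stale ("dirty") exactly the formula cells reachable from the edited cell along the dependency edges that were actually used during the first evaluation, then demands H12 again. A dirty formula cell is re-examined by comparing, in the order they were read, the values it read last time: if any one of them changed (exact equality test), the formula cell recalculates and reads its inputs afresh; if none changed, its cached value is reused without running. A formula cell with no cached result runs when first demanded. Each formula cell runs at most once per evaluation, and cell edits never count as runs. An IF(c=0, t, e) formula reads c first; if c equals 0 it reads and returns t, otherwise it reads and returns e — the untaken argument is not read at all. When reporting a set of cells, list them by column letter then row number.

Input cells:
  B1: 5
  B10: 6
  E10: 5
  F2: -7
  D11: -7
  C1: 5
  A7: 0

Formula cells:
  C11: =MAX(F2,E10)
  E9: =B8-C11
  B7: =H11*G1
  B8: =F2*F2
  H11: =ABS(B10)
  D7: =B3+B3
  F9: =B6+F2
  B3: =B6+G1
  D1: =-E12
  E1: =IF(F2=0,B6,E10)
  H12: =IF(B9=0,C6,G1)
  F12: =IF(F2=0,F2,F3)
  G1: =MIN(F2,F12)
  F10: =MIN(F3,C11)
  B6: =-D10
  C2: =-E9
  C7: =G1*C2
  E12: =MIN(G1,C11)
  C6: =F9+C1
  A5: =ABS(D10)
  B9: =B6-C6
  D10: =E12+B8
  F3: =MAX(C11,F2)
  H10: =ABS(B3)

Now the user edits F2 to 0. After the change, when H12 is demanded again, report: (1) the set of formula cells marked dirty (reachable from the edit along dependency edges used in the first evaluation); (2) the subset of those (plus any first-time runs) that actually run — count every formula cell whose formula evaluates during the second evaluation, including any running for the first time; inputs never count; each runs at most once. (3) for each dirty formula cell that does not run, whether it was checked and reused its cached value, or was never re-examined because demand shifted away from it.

Initial pass — values computed on the first demand:
  B8 = -7 * -7 = 49
  C11 = MAX(-7, 5) = 5
  F3 = MAX(5, -7) = 5
  F12 = IF(F2=0: F2=-7 -> else branch F3) = 5
  G1 = MIN(-7, 5) = -7
  E12 = MIN(-7, 5) = -7
  D10 = -7 + 49 = 42
  B6 = -(42) = -42
  F9 = -42 + -7 = -49
  C6 = -49 + 5 = -44
  B9 = -42 - -44 = 2
  H12 = IF(B9=0: B9=2 -> else branch G1) = -7

Second demand — change propagation:
  B8: re-runs because F2 -7->0; F2 -7->0; new result 0.
  C11: re-runs because F2 -7->0; new result 5 (unchanged).
  F3: dirty yet unreached — the second evaluation never asks for it.
  F12: re-runs because F2 -7->0; new result 0.
  G1: re-runs because F2 -7->0; F12 5->0; new result 0.
  E12: re-runs because G1 -7->0; new result 0.
  D10: re-runs because E12 -7->0; B8 49->0; new result 0.
  B6: re-runs because D10 42->0; new result 0.
  F9: re-runs because B6 -42->0; F2 -7->0; new result 0.
  C6: re-runs because F9 -49->0; new result 5.
  B9: re-runs because B6 -42->0; C6 -44->5; new result -5.
  H12: re-runs because B9 2->-5; G1 -7->0; new result 0.

The important point: the flipped condition redirects demand; F3 is left stale, never re-checked.

Dirty set: B6, B8, B9, C6, C11, D10, E12, F3, F9, F12, G1, H12.
Run set: B6, B8, B9, C6, C11, D10, E12, F9, F12, G1, H12 (11 run).
Left stale — demand moved off them: F3.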